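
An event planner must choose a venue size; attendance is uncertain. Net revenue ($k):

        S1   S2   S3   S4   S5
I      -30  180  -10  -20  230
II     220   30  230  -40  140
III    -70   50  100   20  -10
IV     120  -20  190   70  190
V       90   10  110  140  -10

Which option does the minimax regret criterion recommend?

II

Column bests: S1=220, S2=180, S3=230, S4=140, S5=230.
I regrets: 250, 0, 240, 160, 0 → max 250
II regrets: 0, 150, 0, 180, 90 → max 180
III regrets: 290, 130, 130, 120, 240 → max 290
IV regrets: 100, 200, 40, 70, 40 → max 200
V regrets: 130, 170, 120, 0, 240 → max 240
Smallest max regret = 180 → II.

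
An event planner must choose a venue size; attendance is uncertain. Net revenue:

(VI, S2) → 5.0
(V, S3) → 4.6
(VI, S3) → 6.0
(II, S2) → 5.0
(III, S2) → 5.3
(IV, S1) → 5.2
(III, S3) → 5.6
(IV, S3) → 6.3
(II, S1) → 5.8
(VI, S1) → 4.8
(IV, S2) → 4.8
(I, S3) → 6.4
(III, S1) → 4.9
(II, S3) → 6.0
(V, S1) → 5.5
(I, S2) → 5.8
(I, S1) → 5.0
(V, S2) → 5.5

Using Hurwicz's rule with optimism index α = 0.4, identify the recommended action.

I: 0.4·6.4 + 0.6·5.0 = 5.56
II: 0.4·6.0 + 0.6·5.0 = 5.4
III: 0.4·5.6 + 0.6·4.9 = 5.18
IV: 0.4·6.3 + 0.6·4.8 = 5.4
V: 0.4·5.5 + 0.6·4.6 = 4.96
VI: 0.4·6.0 + 0.6·4.8 = 5.28
Highest Hurwicz score = 5.56 → I.

I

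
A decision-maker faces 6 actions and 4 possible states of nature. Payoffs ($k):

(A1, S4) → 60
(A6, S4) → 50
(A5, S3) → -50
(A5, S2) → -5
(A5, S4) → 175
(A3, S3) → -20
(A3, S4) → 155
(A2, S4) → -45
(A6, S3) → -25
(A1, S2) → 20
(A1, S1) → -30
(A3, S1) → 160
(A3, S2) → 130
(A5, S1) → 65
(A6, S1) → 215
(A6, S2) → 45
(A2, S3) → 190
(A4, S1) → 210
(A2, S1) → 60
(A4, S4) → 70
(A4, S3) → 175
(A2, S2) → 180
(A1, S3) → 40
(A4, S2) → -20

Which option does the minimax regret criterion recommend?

A4

Column bests: S1=215, S2=180, S3=190, S4=175.
A1 regrets: 245, 160, 150, 115 → max 245
A2 regrets: 155, 0, 0, 220 → max 220
A3 regrets: 55, 50, 210, 20 → max 210
A4 regrets: 5, 200, 15, 105 → max 200
A5 regrets: 150, 185, 240, 0 → max 240
A6 regrets: 0, 135, 215, 125 → max 215
Smallest max regret = 200 → A4.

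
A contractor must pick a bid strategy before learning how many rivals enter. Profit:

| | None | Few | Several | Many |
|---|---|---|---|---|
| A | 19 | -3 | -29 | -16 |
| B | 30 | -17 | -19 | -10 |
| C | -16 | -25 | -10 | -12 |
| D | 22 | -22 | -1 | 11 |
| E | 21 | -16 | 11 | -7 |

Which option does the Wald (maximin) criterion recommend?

Row minima: A=-29, B=-19, C=-25, D=-22, E=-16
Best worst-case = -16 → E.

E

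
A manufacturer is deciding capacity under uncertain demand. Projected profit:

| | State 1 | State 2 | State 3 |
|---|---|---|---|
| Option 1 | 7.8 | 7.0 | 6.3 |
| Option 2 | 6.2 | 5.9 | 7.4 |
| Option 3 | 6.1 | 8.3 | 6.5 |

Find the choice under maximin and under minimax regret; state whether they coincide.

maximin → Option 1; minimax regret → Option 1 (agree)

Row minima: Option 1=6.3, Option 2=5.9, Option 3=6.1
Best worst-case = 6.3 → Option 1.
Column bests: State 1=7.8, State 2=8.3, State 3=7.4.
Option 1 regrets: 0.0, 1.3, 1.1 → max 1.3
Option 2 regrets: 1.6, 2.4, 0.0 → max 2.4
Option 3 regrets: 1.7, 0.0, 0.9 → max 1.7
Smallest max regret = 1.3 → Option 1.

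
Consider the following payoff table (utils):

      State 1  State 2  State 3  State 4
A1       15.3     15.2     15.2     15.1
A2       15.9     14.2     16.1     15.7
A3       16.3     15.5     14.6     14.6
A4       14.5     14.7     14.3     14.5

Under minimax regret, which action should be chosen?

Column bests: State 1=16.3, State 2=15.5, State 3=16.1, State 4=15.7.
A1 regrets: 1.0, 0.3, 0.9, 0.6 → max 1.0
A2 regrets: 0.4, 1.3, 0.0, 0.0 → max 1.3
A3 regrets: 0.0, 0.0, 1.5, 1.1 → max 1.5
A4 regrets: 1.8, 0.8, 1.8, 1.2 → max 1.8
Smallest max regret = 1.0 → A1.

A1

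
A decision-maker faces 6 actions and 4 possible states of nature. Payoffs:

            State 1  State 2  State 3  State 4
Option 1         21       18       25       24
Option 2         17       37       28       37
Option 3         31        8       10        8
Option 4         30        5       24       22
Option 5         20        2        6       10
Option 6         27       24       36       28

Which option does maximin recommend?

Row minima: Option 1=18, Option 2=17, Option 3=8, Option 4=5, Option 5=2, Option 6=24
Best worst-case = 24 → Option 6.

Option 6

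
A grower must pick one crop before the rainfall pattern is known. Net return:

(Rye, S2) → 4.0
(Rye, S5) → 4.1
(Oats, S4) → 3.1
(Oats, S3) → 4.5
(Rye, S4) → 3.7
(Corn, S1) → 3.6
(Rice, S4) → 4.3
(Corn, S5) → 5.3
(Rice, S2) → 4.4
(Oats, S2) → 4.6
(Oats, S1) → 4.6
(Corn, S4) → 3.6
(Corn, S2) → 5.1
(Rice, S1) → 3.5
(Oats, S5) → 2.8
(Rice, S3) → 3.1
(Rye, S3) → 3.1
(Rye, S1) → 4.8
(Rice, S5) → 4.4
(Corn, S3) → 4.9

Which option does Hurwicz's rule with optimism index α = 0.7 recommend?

Oats: 0.7·4.6 + 0.3·2.8 = 4.06
Rye: 0.7·4.8 + 0.3·3.1 = 4.29
Rice: 0.7·4.4 + 0.3·3.1 = 4.01
Corn: 0.7·5.3 + 0.3·3.6 = 4.79
Highest Hurwicz score = 4.79 → Corn.

Corn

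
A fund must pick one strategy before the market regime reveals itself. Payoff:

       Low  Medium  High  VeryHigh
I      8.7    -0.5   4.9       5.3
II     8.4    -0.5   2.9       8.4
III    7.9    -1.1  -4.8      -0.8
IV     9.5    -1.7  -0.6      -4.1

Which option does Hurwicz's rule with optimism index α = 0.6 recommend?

I: 0.6·8.7 + 0.4·(-0.5) = 5.02
II: 0.6·8.4 + 0.4·(-0.5) = 4.84
III: 0.6·7.9 + 0.4·(-4.8) = 2.82
IV: 0.6·9.5 + 0.4·(-4.1) = 4.06
Highest Hurwicz score = 5.02 → I.

I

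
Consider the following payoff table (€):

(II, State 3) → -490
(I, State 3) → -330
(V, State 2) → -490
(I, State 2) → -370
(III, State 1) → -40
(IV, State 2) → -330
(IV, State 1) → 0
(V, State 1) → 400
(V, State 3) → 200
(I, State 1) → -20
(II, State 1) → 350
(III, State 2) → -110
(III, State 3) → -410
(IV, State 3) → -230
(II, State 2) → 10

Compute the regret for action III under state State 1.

440

Best payoff under State 1 is 400.
Regret = 400 − (-40) = 440.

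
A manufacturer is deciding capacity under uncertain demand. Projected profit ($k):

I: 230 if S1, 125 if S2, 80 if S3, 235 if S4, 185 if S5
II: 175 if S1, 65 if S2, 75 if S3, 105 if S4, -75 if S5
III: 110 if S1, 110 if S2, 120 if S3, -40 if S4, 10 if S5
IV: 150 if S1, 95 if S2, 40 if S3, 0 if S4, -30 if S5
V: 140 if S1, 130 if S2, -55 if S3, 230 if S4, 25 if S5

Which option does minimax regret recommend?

I

Column bests: S1=230, S2=130, S3=120, S4=235, S5=185.
I regrets: 0, 5, 40, 0, 0 → max 40
II regrets: 55, 65, 45, 130, 260 → max 260
III regrets: 120, 20, 0, 275, 175 → max 275
IV regrets: 80, 35, 80, 235, 215 → max 235
V regrets: 90, 0, 175, 5, 160 → max 175
Smallest max regret = 40 → I.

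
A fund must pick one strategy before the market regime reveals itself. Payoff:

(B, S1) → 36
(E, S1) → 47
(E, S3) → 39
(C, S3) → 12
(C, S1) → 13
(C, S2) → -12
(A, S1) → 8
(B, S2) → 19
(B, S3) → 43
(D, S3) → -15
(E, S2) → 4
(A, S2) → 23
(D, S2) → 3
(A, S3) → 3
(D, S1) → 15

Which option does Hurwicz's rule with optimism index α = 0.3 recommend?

A: 0.3·23 + 0.7·3 = 9
B: 0.3·43 + 0.7·19 = 26.2
C: 0.3·13 + 0.7·(-12) = -4.5
D: 0.3·15 + 0.7·(-15) = -6
E: 0.3·47 + 0.7·4 = 16.9
Highest Hurwicz score = 26.2 → B.

B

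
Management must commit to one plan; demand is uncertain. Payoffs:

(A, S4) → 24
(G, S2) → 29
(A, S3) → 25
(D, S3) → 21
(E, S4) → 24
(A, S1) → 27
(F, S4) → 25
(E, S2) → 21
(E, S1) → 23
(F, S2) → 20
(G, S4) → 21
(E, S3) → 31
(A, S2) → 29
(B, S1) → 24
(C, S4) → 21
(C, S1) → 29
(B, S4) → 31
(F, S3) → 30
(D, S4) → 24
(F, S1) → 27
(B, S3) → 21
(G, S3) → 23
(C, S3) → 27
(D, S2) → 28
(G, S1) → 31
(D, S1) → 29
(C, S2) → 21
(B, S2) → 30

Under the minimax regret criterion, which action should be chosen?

Column bests: S1=31, S2=30, S3=31, S4=31.
A regrets: 4, 1, 6, 7 → max 7
B regrets: 7, 0, 10, 0 → max 10
C regrets: 2, 9, 4, 10 → max 10
D regrets: 2, 2, 10, 7 → max 10
E regrets: 8, 9, 0, 7 → max 9
F regrets: 4, 10, 1, 6 → max 10
G regrets: 0, 1, 8, 10 → max 10
Smallest max regret = 7 → A.

A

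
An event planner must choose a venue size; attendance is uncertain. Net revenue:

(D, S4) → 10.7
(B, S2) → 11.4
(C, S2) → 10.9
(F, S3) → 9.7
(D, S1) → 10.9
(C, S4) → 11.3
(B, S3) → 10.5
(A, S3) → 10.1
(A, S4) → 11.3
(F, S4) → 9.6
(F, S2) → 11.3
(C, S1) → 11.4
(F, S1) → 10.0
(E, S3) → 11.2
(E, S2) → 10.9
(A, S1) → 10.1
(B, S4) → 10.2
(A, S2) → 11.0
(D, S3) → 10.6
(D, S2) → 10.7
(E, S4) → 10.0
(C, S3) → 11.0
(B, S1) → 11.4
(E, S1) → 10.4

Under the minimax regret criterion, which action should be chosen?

C

Column bests: S1=11.4, S2=11.4, S3=11.2, S4=11.3.
A regrets: 1.3, 0.4, 1.1, 0.0 → max 1.3
B regrets: 0.0, 0.0, 0.7, 1.1 → max 1.1
C regrets: 0.0, 0.5, 0.2, 0.0 → max 0.5
D regrets: 0.5, 0.7, 0.6, 0.6 → max 0.7
E regrets: 1.0, 0.5, 0.0, 1.3 → max 1.3
F regrets: 1.4, 0.1, 1.5, 1.7 → max 1.7
Smallest max regret = 0.5 → C.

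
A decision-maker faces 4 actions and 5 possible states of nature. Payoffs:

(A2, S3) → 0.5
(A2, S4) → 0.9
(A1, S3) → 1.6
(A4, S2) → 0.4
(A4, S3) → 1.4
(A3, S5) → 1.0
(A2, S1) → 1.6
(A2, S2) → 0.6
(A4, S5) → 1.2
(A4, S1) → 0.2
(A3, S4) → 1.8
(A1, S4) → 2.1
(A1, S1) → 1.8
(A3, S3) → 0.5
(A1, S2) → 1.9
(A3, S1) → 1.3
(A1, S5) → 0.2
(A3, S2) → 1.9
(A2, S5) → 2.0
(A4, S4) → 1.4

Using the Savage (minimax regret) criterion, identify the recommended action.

Column bests: S1=1.8, S2=1.9, S3=1.6, S4=2.1, S5=2.0.
A1 regrets: 0.0, 0.0, 0.0, 0.0, 1.8 → max 1.8
A2 regrets: 0.2, 1.3, 1.1, 1.2, 0.0 → max 1.3
A3 regrets: 0.5, 0.0, 1.1, 0.3, 1.0 → max 1.1
A4 regrets: 1.6, 1.5, 0.2, 0.7, 0.8 → max 1.6
Smallest max regret = 1.1 → A3.

A3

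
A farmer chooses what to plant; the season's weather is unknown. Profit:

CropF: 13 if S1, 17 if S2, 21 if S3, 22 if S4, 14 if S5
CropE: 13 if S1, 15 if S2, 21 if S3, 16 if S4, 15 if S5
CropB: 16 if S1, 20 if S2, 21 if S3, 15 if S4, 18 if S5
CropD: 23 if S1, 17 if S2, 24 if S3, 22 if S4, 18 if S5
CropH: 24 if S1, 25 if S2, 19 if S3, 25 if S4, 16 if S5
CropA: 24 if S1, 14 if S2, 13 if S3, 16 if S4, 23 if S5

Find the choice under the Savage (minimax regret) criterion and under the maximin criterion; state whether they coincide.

Column bests: S1=24, S2=25, S3=24, S4=25, S5=23.
CropF regrets: 11, 8, 3, 3, 9 → max 11
CropE regrets: 11, 10, 3, 9, 8 → max 11
CropB regrets: 8, 5, 3, 10, 5 → max 10
CropD regrets: 1, 8, 0, 3, 5 → max 8
CropH regrets: 0, 0, 5, 0, 7 → max 7
CropA regrets: 0, 11, 11, 9, 0 → max 11
Smallest max regret = 7 → CropH.
Row minima: CropF=13, CropE=13, CropB=15, CropD=17, CropH=16, CropA=13
Best worst-case = 17 → CropD.

minimax regret → CropH; maximin → CropD (disagree)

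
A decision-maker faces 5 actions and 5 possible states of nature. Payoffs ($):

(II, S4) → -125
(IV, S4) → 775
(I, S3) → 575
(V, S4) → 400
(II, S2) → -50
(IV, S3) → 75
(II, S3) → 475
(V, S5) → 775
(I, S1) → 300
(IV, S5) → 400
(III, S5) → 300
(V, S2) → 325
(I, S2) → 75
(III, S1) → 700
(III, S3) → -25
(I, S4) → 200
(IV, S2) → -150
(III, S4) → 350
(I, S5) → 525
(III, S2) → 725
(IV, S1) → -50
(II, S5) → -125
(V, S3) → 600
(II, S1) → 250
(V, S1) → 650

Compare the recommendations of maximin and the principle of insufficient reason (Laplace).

Row minima: I=75, II=-125, III=-25, IV=-150, V=325
Best worst-case = 325 → V.
Row averages: I=335, II=85, III=410, IV=210, V=550
Highest average = 550 → V.

maximin → V; laplace → V (agree)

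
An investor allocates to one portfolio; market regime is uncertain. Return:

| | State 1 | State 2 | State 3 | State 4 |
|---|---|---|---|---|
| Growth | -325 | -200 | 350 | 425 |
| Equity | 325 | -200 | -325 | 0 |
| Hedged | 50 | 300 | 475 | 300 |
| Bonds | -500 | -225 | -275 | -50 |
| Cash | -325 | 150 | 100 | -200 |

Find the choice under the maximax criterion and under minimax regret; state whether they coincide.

maximax → Hedged; minimax regret → Hedged (agree)

Row maxima: Growth=425, Equity=325, Hedged=475, Bonds=-50, Cash=150
Best best-case = 475 → Hedged.
Column bests: State 1=325, State 2=300, State 3=475, State 4=425.
Growth regrets: 650, 500, 125, 0 → max 650
Equity regrets: 0, 500, 800, 425 → max 800
Hedged regrets: 275, 0, 0, 125 → max 275
Bonds regrets: 825, 525, 750, 475 → max 825
Cash regrets: 650, 150, 375, 625 → max 650
Smallest max regret = 275 → Hedged.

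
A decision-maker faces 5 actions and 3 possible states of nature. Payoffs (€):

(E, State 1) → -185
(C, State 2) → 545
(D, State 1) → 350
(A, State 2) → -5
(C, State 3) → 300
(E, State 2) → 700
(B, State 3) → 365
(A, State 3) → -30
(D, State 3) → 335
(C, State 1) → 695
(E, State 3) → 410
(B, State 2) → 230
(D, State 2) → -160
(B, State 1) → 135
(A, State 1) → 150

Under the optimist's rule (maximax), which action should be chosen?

E

Row maxima: A=150, B=365, C=695, D=350, E=700
Best best-case = 700 → E.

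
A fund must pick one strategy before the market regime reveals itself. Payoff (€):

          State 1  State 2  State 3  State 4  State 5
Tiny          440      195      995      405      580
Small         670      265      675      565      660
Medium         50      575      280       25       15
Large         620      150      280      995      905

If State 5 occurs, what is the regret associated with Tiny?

Best payoff under State 5 is 905.
Regret = 905 − 580 = 325.

325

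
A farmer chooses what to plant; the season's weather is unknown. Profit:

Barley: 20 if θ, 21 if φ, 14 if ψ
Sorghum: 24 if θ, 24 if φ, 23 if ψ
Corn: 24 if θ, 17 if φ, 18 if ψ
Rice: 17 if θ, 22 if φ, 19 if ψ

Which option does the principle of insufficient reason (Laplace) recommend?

Sorghum

Row averages: Barley=55/3, Sorghum=71/3, Corn=59/3, Rice=58/3
Highest average = 71/3 → Sorghum.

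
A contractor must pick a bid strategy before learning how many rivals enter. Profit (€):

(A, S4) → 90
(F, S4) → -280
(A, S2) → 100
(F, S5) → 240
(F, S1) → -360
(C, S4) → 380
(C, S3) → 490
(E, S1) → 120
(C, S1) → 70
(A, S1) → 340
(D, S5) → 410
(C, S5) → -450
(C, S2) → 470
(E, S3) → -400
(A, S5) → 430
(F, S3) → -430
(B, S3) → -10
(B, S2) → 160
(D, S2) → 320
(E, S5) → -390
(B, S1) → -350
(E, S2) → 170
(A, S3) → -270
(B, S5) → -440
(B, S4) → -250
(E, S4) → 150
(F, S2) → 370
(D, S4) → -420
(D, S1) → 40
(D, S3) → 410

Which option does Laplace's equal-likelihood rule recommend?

C

Row averages: A=138, B=-178, C=192, D=152, E=-70, F=-92
Highest average = 192 → C.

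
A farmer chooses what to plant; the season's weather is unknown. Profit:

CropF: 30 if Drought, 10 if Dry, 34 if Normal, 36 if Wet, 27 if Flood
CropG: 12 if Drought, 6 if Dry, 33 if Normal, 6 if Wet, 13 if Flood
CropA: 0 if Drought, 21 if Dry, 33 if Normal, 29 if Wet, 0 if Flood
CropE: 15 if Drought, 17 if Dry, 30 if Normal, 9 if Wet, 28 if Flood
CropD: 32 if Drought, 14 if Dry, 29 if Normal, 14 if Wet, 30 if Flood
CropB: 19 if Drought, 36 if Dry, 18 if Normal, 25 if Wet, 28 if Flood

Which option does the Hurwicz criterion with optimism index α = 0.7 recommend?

CropF: 0.7·36 + 0.3·10 = 28.2
CropG: 0.7·33 + 0.3·6 = 24.9
CropA: 0.7·33 + 0.3·0 = 23.1
CropE: 0.7·30 + 0.3·9 = 23.7
CropD: 0.7·32 + 0.3·14 = 26.6
CropB: 0.7·36 + 0.3·18 = 30.6
Highest Hurwicz score = 30.6 → CropB.

CropB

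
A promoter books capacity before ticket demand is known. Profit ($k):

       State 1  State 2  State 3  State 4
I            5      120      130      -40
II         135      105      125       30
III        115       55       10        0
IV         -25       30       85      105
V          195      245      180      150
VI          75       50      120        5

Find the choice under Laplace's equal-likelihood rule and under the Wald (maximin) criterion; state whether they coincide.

laplace → V; maximin → V (agree)

Row averages: I=53.75, II=98.75, III=45, IV=48.75, V=192.5, VI=62.5
Highest average = 192.5 → V.
Row minima: I=-40, II=30, III=0, IV=-25, V=150, VI=5
Best worst-case = 150 → V.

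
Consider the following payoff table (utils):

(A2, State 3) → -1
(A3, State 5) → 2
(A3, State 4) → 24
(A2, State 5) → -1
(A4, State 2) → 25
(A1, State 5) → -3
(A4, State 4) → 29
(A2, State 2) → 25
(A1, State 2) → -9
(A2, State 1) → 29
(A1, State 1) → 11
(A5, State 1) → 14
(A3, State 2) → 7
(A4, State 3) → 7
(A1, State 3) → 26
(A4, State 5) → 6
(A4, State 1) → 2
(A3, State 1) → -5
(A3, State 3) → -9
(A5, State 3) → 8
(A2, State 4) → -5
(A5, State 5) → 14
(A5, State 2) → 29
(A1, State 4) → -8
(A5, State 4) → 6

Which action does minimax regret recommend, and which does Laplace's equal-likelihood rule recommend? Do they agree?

minimax regret → A5; laplace → A5 (agree)

Column bests: State 1=29, State 2=29, State 3=26, State 4=29, State 5=14.
A1 regrets: 18, 38, 0, 37, 17 → max 38
A2 regrets: 0, 4, 27, 34, 15 → max 34
A3 regrets: 34, 22, 35, 5, 12 → max 35
A4 regrets: 27, 4, 19, 0, 8 → max 27
A5 regrets: 15, 0, 18, 23, 0 → max 23
Smallest max regret = 23 → A5.
Row averages: A1=3.4, A2=9.4, A3=3.8, A4=13.8, A5=14.2
Highest average = 14.2 → A5.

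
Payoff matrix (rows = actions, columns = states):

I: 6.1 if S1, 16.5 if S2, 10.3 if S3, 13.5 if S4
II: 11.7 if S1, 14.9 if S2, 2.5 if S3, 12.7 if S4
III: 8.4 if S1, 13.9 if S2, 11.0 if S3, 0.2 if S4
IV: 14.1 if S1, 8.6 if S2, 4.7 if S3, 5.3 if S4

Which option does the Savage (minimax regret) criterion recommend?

Column bests: S1=14.1, S2=16.5, S3=11.0, S4=13.5.
I regrets: 8.0, 0.0, 0.7, 0.0 → max 8.0
II regrets: 2.4, 1.6, 8.5, 0.8 → max 8.5
III regrets: 5.7, 2.6, 0.0, 13.3 → max 13.3
IV regrets: 0.0, 7.9, 6.3, 8.2 → max 8.2
Smallest max regret = 8.0 → I.

I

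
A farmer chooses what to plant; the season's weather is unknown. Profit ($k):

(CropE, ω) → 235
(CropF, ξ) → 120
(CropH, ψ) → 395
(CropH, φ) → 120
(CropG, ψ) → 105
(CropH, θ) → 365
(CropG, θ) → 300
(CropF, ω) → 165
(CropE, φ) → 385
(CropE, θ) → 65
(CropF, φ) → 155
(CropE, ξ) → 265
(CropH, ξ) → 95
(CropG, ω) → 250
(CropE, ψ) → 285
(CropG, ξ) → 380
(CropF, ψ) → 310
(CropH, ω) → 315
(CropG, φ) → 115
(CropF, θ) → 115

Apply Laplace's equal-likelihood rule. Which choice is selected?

CropH

Row averages: CropF=173, CropE=247, CropH=258, CropG=230
Highest average = 258 → CropH.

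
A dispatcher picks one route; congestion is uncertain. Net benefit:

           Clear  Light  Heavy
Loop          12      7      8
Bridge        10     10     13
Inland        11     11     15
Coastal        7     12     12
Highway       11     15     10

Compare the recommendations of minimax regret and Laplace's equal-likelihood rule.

minimax regret → Inland; laplace → Inland (agree)

Column bests: Clear=12, Light=15, Heavy=15.
Loop regrets: 0, 8, 7 → max 8
Bridge regrets: 2, 5, 2 → max 5
Inland regrets: 1, 4, 0 → max 4
Coastal regrets: 5, 3, 3 → max 5
Highway regrets: 1, 0, 5 → max 5
Smallest max regret = 4 → Inland.
Row averages: Loop=9, Bridge=11, Inland=37/3, Coastal=31/3, Highway=12
Highest average = 37/3 → Inland.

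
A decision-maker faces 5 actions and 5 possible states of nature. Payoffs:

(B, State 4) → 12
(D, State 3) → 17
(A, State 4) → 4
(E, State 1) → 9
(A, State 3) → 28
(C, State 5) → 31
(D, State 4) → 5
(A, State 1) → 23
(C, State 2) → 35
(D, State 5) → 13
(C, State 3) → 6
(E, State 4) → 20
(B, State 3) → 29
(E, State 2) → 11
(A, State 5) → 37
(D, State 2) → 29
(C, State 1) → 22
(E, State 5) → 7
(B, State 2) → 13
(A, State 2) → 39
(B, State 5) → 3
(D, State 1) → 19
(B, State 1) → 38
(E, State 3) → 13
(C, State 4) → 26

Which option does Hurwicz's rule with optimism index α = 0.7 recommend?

A

A: 0.7·39 + 0.3·4 = 28.5
B: 0.7·38 + 0.3·3 = 27.5
C: 0.7·35 + 0.3·6 = 26.3
D: 0.7·29 + 0.3·5 = 21.8
E: 0.7·20 + 0.3·7 = 16.1
Highest Hurwicz score = 28.5 → A.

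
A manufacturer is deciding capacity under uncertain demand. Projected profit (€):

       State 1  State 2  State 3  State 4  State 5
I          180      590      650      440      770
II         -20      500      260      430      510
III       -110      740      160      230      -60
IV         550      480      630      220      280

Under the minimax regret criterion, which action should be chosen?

Column bests: State 1=550, State 2=740, State 3=650, State 4=440, State 5=770.
I regrets: 370, 150, 0, 0, 0 → max 370
II regrets: 570, 240, 390, 10, 260 → max 570
III regrets: 660, 0, 490, 210, 830 → max 830
IV regrets: 0, 260, 20, 220, 490 → max 490
Smallest max regret = 370 → I.

I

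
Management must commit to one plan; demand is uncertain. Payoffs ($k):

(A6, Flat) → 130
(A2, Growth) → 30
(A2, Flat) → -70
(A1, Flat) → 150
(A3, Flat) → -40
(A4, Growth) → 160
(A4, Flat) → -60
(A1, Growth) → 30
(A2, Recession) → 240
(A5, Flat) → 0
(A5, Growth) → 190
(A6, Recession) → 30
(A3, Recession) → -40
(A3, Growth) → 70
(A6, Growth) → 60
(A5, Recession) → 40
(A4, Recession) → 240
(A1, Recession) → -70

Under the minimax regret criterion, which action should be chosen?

Column bests: Recession=240, Flat=150, Growth=190.
A1 regrets: 310, 0, 160 → max 310
A2 regrets: 0, 220, 160 → max 220
A3 regrets: 280, 190, 120 → max 280
A4 regrets: 0, 210, 30 → max 210
A5 regrets: 200, 150, 0 → max 200
A6 regrets: 210, 20, 130 → max 210
Smallest max regret = 200 → A5.

A5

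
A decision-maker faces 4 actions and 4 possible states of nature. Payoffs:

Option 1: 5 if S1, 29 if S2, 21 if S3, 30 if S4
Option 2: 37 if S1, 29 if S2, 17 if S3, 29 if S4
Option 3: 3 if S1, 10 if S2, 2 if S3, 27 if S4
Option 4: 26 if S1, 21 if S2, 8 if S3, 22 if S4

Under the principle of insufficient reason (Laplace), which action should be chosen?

Option 2

Row averages: Option 1=21.25, Option 2=28, Option 3=10.5, Option 4=19.25
Highest average = 28 → Option 2.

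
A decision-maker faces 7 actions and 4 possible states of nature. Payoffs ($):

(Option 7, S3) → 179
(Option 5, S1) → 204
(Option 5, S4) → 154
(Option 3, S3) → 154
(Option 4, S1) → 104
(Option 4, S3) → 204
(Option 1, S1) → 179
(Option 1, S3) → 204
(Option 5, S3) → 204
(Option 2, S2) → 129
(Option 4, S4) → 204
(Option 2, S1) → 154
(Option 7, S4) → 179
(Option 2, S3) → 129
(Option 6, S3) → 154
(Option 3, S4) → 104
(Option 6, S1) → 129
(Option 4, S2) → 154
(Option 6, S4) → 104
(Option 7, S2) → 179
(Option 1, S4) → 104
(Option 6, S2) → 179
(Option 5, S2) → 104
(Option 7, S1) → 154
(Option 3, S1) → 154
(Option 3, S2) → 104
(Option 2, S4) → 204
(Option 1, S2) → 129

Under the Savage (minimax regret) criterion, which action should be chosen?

Column bests: S1=204, S2=179, S3=204, S4=204.
Option 1 regrets: 25, 50, 0, 100 → max 100
Option 2 regrets: 50, 50, 75, 0 → max 75
Option 3 regrets: 50, 75, 50, 100 → max 100
Option 4 regrets: 100, 25, 0, 0 → max 100
Option 5 regrets: 0, 75, 0, 50 → max 75
Option 6 regrets: 75, 0, 50, 100 → max 100
Option 7 regrets: 50, 0, 25, 25 → max 50
Smallest max regret = 50 → Option 7.

Option 7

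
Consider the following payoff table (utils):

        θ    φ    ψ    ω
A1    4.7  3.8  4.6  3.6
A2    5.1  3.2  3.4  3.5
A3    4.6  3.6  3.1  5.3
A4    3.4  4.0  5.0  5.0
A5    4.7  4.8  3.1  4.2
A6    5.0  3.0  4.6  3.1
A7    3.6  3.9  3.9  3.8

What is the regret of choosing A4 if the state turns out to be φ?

Best payoff under φ is 4.8.
Regret = 4.8 − 4.0 = 0.8.

0.8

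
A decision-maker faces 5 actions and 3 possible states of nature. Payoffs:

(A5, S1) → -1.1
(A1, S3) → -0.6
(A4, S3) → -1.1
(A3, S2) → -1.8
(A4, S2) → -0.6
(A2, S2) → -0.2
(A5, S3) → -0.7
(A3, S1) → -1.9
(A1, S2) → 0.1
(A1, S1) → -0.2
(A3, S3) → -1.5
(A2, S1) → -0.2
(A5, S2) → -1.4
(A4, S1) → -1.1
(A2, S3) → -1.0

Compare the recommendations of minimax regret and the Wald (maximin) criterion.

Column bests: S1=-0.2, S2=0.1, S3=-0.6.
A1 regrets: 0.0, 0.0, 0.0 → max 0.0
A2 regrets: 0.0, 0.3, 0.4 → max 0.4
A3 regrets: 1.7, 1.9, 0.9 → max 1.9
A4 regrets: 0.9, 0.7, 0.5 → max 0.9
A5 regrets: 0.9, 1.5, 0.1 → max 1.5
Smallest max regret = 0.0 → A1.
Row minima: A1=-0.6, A2=-1.0, A3=-1.9, A4=-1.1, A5=-1.4
Best worst-case = -0.6 → A1.

minimax regret → A1; maximin → A1 (agree)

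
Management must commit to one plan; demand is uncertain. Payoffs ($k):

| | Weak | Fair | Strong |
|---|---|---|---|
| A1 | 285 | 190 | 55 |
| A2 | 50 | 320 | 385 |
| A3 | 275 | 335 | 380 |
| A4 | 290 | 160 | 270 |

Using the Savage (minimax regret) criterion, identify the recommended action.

Column bests: Weak=290, Fair=335, Strong=385.
A1 regrets: 5, 145, 330 → max 330
A2 regrets: 240, 15, 0 → max 240
A3 regrets: 15, 0, 5 → max 15
A4 regrets: 0, 175, 115 → max 175
Smallest max regret = 15 → A3.

A3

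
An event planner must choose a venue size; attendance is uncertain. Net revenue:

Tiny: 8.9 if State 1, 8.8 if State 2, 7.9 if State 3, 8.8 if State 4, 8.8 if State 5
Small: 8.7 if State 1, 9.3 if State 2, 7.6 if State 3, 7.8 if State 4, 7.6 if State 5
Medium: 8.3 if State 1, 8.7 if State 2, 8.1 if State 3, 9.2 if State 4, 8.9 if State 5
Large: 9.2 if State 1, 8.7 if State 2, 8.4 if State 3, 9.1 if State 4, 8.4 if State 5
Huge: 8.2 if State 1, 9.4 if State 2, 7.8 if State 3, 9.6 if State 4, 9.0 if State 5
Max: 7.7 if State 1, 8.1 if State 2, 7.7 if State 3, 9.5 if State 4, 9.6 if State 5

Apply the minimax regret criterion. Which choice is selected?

Column bests: State 1=9.2, State 2=9.4, State 3=8.4, State 4=9.6, State 5=9.6.
Tiny regrets: 0.3, 0.6, 0.5, 0.8, 0.8 → max 0.8
Small regrets: 0.5, 0.1, 0.8, 1.8, 2.0 → max 2.0
Medium regrets: 0.9, 0.7, 0.3, 0.4, 0.7 → max 0.9
Large regrets: 0.0, 0.7, 0.0, 0.5, 1.2 → max 1.2
Huge regrets: 1.0, 0.0, 0.6, 0.0, 0.6 → max 1.0
Max regrets: 1.5, 1.3, 0.7, 0.1, 0.0 → max 1.5
Smallest max regret = 0.8 → Tiny.

Tiny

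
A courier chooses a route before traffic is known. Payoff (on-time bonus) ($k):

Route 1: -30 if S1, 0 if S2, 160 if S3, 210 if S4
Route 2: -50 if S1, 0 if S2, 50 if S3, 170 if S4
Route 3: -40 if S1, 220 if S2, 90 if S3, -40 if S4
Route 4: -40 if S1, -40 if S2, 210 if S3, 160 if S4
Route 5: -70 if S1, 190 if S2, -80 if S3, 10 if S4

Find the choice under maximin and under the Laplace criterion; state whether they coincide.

maximin → Route 1; laplace → Route 1 (agree)

Row minima: Route 1=-30, Route 2=-50, Route 3=-40, Route 4=-40, Route 5=-80
Best worst-case = -30 → Route 1.
Row averages: Route 1=85, Route 2=42.5, Route 3=57.5, Route 4=72.5, Route 5=12.5
Highest average = 85 → Route 1.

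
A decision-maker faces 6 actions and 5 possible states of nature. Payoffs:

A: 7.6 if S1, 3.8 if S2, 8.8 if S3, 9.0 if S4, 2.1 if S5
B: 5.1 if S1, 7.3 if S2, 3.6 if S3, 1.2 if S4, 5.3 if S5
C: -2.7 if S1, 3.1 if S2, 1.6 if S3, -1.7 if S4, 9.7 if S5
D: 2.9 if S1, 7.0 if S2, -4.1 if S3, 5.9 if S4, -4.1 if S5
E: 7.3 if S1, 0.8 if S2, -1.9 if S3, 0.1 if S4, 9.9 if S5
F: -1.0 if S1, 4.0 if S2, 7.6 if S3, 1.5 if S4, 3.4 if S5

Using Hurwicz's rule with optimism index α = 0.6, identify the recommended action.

A: 0.6·9.0 + 0.4·2.1 = 6.24
B: 0.6·7.3 + 0.4·1.2 = 4.86
C: 0.6·9.7 + 0.4·(-2.7) = 4.74
D: 0.6·7.0 + 0.4·(-4.1) = 2.56
E: 0.6·9.9 + 0.4·(-1.9) = 5.18
F: 0.6·7.6 + 0.4·(-1.0) = 4.16
Highest Hurwicz score = 6.24 → A.

A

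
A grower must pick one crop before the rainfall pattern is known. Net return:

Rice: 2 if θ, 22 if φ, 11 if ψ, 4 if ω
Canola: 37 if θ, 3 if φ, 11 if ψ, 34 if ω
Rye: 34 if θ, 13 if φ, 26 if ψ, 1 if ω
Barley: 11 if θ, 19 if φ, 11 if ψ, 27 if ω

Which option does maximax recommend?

Row maxima: Rice=22, Canola=37, Rye=34, Barley=27
Best best-case = 37 → Canola.

Canola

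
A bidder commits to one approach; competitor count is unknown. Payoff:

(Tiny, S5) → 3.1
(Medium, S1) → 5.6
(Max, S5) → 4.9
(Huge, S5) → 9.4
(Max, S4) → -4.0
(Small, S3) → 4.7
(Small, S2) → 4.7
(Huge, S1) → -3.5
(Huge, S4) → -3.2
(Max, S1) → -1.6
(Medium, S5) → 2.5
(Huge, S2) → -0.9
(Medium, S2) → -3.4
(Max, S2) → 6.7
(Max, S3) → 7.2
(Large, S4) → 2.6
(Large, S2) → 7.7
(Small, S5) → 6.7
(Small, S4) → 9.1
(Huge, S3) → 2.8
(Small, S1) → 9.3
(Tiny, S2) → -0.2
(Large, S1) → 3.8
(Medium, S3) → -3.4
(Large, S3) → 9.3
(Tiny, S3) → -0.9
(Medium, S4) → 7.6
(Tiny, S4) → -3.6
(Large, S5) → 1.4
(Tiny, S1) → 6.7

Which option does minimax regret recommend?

Small

Column bests: S1=9.3, S2=7.7, S3=9.3, S4=9.1, S5=9.4.
Tiny regrets: 2.6, 7.9, 10.2, 12.7, 6.3 → max 12.7
Small regrets: 0.0, 3.0, 4.6, 0.0, 2.7 → max 4.6
Medium regrets: 3.7, 11.1, 12.7, 1.5, 6.9 → max 12.7
Large regrets: 5.5, 0.0, 0.0, 6.5, 8.0 → max 8.0
Huge regrets: 12.8, 8.6, 6.5, 12.3, 0.0 → max 12.8
Max regrets: 10.9, 1.0, 2.1, 13.1, 4.5 → max 13.1
Smallest max regret = 4.6 → Small.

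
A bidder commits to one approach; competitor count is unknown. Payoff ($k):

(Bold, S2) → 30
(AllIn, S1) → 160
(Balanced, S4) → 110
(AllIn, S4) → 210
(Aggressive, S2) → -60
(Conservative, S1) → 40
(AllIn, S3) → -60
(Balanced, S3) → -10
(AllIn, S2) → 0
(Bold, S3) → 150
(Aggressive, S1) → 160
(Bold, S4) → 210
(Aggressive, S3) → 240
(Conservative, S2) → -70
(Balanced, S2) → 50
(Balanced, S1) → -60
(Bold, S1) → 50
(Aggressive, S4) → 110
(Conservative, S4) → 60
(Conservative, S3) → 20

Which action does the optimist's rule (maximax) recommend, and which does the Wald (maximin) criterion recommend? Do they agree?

maximax → Aggressive; maximin → Bold (disagree)

Row maxima: Conservative=60, Balanced=110, Aggressive=240, Bold=210, AllIn=210
Best best-case = 240 → Aggressive.
Row minima: Conservative=-70, Balanced=-60, Aggressive=-60, Bold=30, AllIn=-60
Best worst-case = 30 → Bold.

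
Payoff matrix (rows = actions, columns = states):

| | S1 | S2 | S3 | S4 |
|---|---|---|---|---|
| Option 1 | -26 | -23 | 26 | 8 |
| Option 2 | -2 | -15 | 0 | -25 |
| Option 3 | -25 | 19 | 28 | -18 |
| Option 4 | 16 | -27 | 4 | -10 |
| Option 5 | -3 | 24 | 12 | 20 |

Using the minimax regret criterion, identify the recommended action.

Column bests: S1=16, S2=24, S3=28, S4=20.
Option 1 regrets: 42, 47, 2, 12 → max 47
Option 2 regrets: 18, 39, 28, 45 → max 45
Option 3 regrets: 41, 5, 0, 38 → max 41
Option 4 regrets: 0, 51, 24, 30 → max 51
Option 5 regrets: 19, 0, 16, 0 → max 19
Smallest max regret = 19 → Option 5.

Option 5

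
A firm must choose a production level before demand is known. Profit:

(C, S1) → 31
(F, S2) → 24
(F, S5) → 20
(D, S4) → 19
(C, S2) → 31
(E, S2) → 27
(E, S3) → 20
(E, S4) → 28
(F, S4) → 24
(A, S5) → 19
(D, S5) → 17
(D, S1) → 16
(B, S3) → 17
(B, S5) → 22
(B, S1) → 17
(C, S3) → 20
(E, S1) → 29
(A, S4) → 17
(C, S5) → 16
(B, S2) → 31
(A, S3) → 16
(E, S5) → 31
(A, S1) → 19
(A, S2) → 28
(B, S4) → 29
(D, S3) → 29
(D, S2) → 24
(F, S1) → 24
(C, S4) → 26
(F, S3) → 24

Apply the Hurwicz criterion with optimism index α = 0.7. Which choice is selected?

A: 0.7·28 + 0.3·16 = 24.4
B: 0.7·31 + 0.3·17 = 26.8
C: 0.7·31 + 0.3·16 = 26.5
D: 0.7·29 + 0.3·16 = 25.1
E: 0.7·31 + 0.3·20 = 27.7
F: 0.7·24 + 0.3·20 = 22.8
Highest Hurwicz score = 27.7 → E.

E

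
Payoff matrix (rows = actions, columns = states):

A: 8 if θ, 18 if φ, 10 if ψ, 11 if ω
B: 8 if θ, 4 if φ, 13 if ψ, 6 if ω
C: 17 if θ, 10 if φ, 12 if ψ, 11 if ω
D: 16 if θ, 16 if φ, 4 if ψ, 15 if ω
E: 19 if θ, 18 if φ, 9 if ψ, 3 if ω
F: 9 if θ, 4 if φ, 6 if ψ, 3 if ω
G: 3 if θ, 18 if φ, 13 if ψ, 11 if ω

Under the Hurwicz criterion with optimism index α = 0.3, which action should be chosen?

A: 0.3·18 + 0.7·8 = 11
B: 0.3·13 + 0.7·4 = 6.7
C: 0.3·17 + 0.7·10 = 12.1
D: 0.3·16 + 0.7·4 = 7.6
E: 0.3·19 + 0.7·3 = 7.8
F: 0.3·9 + 0.7·3 = 4.8
G: 0.3·18 + 0.7·3 = 7.5
Highest Hurwicz score = 12.1 → C.

C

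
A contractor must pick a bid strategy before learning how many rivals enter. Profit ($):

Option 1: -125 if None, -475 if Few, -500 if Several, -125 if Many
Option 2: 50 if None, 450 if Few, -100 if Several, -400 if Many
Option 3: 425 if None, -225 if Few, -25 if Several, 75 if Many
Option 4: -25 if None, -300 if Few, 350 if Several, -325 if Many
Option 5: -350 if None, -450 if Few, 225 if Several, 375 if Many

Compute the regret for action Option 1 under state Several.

Best payoff under Several is 350.
Regret = 350 − (-500) = 850.

850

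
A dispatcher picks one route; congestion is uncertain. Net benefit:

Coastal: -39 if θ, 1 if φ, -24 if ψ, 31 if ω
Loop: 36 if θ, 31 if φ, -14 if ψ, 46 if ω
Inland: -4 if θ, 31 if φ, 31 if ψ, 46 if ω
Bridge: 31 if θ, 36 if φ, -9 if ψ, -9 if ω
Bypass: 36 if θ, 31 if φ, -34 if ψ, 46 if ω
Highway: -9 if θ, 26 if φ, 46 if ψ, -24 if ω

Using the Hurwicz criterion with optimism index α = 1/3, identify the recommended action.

Inland

Coastal: 1/3·31 + 2/3·(-39) = -47/3
Loop: 1/3·46 + 2/3·(-14) = 6
Inland: 1/3·46 + 2/3·(-4) = 38/3
Bridge: 1/3·36 + 2/3·(-9) = 6
Bypass: 1/3·46 + 2/3·(-34) = -22/3
Highway: 1/3·46 + 2/3·(-24) = -2/3
Highest Hurwicz score = 38/3 → Inland.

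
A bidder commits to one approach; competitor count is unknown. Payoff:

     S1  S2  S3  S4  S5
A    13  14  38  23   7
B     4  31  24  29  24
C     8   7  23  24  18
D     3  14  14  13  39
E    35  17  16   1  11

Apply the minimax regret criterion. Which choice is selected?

C

Column bests: S1=35, S2=31, S3=38, S4=29, S5=39.
A regrets: 22, 17, 0, 6, 32 → max 32
B regrets: 31, 0, 14, 0, 15 → max 31
C regrets: 27, 24, 15, 5, 21 → max 27
D regrets: 32, 17, 24, 16, 0 → max 32
E regrets: 0, 14, 22, 28, 28 → max 28
Smallest max regret = 27 → C.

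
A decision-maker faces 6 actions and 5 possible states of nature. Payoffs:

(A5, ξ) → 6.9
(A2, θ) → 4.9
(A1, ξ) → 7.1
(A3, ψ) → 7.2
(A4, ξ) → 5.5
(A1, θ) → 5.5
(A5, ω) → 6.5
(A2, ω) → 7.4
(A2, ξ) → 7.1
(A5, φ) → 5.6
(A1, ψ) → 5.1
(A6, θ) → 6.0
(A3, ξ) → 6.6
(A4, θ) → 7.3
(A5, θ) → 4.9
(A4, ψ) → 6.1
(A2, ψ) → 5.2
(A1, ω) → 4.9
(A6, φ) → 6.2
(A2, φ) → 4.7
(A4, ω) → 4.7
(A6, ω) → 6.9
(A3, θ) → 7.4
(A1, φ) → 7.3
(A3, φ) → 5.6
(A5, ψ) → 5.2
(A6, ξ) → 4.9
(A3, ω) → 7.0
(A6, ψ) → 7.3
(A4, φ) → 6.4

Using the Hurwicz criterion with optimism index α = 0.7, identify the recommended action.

A3

A1: 0.7·7.3 + 0.3·4.9 = 6.58
A2: 0.7·7.4 + 0.3·4.7 = 6.59
A3: 0.7·7.4 + 0.3·5.6 = 6.86
A4: 0.7·7.3 + 0.3·4.7 = 6.52
A5: 0.7·6.9 + 0.3·4.9 = 6.3
A6: 0.7·7.3 + 0.3·4.9 = 6.58
Highest Hurwicz score = 6.86 → A3.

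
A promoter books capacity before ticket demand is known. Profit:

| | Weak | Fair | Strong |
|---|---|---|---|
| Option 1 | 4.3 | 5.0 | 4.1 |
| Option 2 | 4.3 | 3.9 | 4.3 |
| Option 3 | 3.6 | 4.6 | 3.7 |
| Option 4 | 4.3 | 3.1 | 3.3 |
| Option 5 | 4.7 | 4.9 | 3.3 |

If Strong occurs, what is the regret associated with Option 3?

0.6

Best payoff under Strong is 4.3.
Regret = 4.3 − 3.7 = 0.6.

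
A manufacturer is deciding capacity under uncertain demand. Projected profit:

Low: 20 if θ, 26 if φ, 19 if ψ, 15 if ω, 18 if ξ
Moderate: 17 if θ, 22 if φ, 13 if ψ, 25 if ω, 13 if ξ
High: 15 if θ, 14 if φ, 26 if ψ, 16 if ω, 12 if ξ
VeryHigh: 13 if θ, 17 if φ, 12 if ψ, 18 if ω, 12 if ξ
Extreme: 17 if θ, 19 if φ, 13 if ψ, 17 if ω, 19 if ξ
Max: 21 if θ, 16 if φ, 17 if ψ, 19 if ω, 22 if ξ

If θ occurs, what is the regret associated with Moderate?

4

Best payoff under θ is 21.
Regret = 21 − 17 = 4.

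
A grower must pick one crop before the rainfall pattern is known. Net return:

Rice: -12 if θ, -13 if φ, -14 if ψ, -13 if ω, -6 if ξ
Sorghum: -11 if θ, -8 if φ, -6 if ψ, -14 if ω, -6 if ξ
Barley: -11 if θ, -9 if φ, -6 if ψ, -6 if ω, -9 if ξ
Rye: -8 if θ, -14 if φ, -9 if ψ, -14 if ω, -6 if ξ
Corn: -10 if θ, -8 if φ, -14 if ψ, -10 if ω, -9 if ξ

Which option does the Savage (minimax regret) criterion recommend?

Column bests: θ=-8, φ=-8, ψ=-6, ω=-6, ξ=-6.
Rice regrets: 4, 5, 8, 7, 0 → max 8
Sorghum regrets: 3, 0, 0, 8, 0 → max 8
Barley regrets: 3, 1, 0, 0, 3 → max 3
Rye regrets: 0, 6, 3, 8, 0 → max 8
Corn regrets: 2, 0, 8, 4, 3 → max 8
Smallest max regret = 3 → Barley.

Barley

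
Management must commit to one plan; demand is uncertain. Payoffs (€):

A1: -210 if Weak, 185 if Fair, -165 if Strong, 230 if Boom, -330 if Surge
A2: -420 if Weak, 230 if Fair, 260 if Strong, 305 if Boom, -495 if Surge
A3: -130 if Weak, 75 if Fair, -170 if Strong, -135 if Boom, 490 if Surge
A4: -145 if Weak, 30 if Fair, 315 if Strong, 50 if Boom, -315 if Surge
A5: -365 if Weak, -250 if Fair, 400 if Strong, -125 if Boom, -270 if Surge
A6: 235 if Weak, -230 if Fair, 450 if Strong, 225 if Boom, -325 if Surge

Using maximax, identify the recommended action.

Row maxima: A1=230, A2=305, A3=490, A4=315, A5=400, A6=450
Best best-case = 490 → A3.

A3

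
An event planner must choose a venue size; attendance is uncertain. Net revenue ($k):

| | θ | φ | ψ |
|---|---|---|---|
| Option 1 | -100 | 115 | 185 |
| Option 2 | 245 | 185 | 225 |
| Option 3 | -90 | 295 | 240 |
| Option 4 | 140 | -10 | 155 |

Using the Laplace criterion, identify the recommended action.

Row averages: Option 1=200/3, Option 2=655/3, Option 3=445/3, Option 4=95
Highest average = 655/3 → Option 2.

Option 2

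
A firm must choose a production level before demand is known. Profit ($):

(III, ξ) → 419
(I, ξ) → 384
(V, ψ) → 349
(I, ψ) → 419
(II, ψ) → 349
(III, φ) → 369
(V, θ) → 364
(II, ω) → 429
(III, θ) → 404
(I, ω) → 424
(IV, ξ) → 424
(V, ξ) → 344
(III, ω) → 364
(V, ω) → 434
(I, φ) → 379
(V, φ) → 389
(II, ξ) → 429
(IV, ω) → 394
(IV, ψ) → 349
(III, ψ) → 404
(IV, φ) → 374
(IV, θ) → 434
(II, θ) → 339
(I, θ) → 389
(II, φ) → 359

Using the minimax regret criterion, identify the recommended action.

Column bests: θ=434, φ=389, ψ=419, ω=434, ξ=429.
I regrets: 45, 10, 0, 10, 45 → max 45
II regrets: 95, 30, 70, 5, 0 → max 95
III regrets: 30, 20, 15, 70, 10 → max 70
IV regrets: 0, 15, 70, 40, 5 → max 70
V regrets: 70, 0, 70, 0, 85 → max 85
Smallest max regret = 45 → I.

I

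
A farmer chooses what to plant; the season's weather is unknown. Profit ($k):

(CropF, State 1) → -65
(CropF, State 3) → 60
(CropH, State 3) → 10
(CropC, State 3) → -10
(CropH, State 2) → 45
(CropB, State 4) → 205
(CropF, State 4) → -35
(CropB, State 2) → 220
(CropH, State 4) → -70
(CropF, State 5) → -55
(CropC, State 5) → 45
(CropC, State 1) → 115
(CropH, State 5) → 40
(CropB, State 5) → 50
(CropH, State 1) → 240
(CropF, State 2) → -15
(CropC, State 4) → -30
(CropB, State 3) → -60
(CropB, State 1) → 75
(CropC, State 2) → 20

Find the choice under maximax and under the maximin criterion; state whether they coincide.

Row maxima: CropB=220, CropH=240, CropC=115, CropF=60
Best best-case = 240 → CropH.
Row minima: CropB=-60, CropH=-70, CropC=-30, CropF=-65
Best worst-case = -30 → CropC.

maximax → CropH; maximin → CropC (disagree)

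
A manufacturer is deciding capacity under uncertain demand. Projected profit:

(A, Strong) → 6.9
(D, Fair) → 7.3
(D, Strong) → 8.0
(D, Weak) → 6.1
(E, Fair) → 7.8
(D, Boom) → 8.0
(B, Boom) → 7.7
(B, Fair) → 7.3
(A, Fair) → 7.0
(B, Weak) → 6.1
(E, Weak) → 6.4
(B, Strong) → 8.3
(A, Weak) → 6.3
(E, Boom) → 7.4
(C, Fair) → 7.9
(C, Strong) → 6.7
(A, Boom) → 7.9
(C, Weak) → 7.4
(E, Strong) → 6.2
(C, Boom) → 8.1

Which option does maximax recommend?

B

Row maxima: A=7.9, B=8.3, C=8.1, D=8.0, E=7.8
Best best-case = 8.3 → B.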